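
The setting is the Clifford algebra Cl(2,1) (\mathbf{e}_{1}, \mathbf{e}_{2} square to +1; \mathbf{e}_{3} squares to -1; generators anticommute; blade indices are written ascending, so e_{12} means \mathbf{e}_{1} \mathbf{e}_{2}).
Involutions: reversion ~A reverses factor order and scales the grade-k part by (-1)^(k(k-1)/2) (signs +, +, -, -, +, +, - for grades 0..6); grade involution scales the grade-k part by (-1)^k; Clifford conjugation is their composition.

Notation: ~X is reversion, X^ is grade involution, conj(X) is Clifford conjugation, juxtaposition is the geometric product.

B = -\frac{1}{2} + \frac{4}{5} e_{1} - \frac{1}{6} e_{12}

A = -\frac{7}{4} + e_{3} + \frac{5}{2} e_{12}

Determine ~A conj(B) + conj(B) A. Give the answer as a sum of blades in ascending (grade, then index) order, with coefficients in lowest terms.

first term: \frac{31}{24} + \frac{7}{5} e_{1} - 2 e_{2} - \frac{1}{2} e_{3} + \frac{23}{24} e_{12} + \frac{4}{5} e_{13} + \frac{1}{6} e_{123}
second term: \frac{11}{24} + \frac{7}{5} e_{1} - 2 e_{2} - \frac{1}{2} e_{3} - \frac{37}{24} e_{12} - \frac{4}{5} e_{13} + \frac{1}{6} e_{123}
Answer: \frac{7}{4} + \frac{14}{5} e_{1} - 4 e_{2} - e_{3} - \frac{7}{12} e_{12} + \frac{1}{3} e_{123}


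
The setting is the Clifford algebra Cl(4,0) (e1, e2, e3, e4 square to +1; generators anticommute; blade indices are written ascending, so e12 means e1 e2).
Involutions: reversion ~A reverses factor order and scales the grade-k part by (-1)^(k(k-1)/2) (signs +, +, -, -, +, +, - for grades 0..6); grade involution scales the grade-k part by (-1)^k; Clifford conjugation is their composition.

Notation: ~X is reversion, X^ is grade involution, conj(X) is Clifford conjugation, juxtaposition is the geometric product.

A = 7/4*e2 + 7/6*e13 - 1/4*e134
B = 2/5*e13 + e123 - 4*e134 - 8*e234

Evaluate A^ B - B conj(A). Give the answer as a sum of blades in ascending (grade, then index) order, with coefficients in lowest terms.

first term: 8/15 + 7/6*e2 + 137/30*e4 + 2*e12 + 7/4*e13 - 1/4*e24 + 14*e34 + 7/10*e123 + 28/3*e124 - 7*e1234
second term: -8/15 - 7/6*e2 - 137/30*e4 + 2*e12 + 7/4*e13 - 1/4*e24 + 14*e34 + 7/10*e123 + 28/3*e124 + 7*e1234
Answer: 16/15 + 7/3*e2 + 137/15*e4 - 14*e1234


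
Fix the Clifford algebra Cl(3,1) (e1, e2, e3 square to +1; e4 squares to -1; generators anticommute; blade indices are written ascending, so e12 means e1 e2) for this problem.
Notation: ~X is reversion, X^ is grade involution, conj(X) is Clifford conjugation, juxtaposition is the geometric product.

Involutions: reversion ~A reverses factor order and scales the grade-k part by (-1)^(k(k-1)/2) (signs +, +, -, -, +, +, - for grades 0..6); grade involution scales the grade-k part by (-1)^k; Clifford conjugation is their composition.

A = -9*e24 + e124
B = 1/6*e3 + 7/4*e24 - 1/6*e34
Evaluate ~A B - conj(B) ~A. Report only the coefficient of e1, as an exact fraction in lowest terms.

first term: 63/4 - 7/4*e1 - 3/2*e23 + 1/6*e123 - 3/2*e234 + 1/6*e1234
second term: -63/4 + 7/4*e1 - 3/2*e23 + 1/6*e123 + 3/2*e234 + 1/6*e1234
Answer: -7/2


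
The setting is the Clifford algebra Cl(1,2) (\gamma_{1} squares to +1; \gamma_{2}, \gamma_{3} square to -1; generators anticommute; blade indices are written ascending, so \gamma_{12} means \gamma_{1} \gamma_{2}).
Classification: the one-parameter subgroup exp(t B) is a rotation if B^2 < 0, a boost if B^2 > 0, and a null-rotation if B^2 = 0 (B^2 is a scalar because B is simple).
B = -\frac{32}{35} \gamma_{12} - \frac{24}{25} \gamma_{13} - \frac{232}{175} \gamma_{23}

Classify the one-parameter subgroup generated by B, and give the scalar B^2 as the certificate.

B^2 term by term: the squares give (-\frac{32}{35})^2*(\gamma_{12})^2 + (-\frac{24}{25})^2*(\gamma_{13})^2 + (-\frac{232}{175})^2*(\gamma_{23})^2 = \frac{1024}{1225}*(+1) + \frac{576}{625}*(+1) + \frac{53824}{30625}*(-1) = 0 (each basis 2-blade squares to minus the product of its generators' squares); cross terms between blades sharing an index anticommute and cancel. So B^2 = 0.
Answer: null-rotation, certificate B^2 = 0. Key observation: B^2 = 0 is a conjugation invariant, so its sign decides the class regardless of the surface form of B.


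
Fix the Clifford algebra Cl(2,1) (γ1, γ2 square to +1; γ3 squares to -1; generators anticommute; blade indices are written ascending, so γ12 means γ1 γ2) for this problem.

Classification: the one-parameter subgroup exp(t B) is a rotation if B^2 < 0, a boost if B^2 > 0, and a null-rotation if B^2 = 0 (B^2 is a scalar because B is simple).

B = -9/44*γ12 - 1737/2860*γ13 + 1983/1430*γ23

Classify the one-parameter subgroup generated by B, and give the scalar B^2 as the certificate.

B^2 term by term: the squares give (-9/44)^2*(γ12)^2 + (-1737/2860)^2*(γ13)^2 + (1983/1430)^2*(γ23)^2 = 81/1936*(-1) + 3017169/8179600*(+1) + 3932289/2044900*(+1) = 9/4 (each basis 2-blade squares to minus the product of its generators' squares); cross terms between blades sharing an index anticommute and cancel. So B^2 = 9/4.
Answer: boost, certificate B^2 = 9/4. Because 9/4 is invariant under every versor sandwich, the classification follows from its sign alone.


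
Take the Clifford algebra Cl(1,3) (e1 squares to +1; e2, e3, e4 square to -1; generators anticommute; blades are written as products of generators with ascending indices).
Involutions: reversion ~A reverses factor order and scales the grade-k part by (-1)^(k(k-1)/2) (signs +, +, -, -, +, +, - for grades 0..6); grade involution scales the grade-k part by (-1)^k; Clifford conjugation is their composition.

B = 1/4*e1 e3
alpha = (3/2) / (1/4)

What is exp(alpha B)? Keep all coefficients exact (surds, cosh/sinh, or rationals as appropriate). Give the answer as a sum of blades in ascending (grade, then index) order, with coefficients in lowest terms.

B^2 = (1/4)^2*(e1 e3)^2 = 1/16*(+1) = 1/16 (a basis 2-blade squares to minus the product of its generators' squares).
B^2 = 1/16 — a positive square means the series sums to a boost: l = 1/4, alpha*l = 3/2, so exp(alpha B) = cosh(3/2) + (sinh(3/2)/(1/4))*B = cosh(3/2) + (4*sinh(3/2))*B.
Answer: cosh(3/2) + sinh(3/2)*e1 e3


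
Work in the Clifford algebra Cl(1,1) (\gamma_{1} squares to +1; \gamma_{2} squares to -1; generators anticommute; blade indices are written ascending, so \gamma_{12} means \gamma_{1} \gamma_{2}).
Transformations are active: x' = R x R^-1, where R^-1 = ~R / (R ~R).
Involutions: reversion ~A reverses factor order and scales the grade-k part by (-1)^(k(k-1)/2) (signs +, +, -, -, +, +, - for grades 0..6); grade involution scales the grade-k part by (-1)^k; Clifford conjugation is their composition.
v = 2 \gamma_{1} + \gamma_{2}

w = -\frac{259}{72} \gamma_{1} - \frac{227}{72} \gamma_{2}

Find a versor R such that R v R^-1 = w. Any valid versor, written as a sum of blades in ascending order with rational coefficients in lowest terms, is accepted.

A norm check does it: q(v) = q(w) = 3, hence R = v + w = -\frac{115}{72} \gamma_{1} - \frac{155}{72} \gamma_{2} realises the map — parallel part kept, (v - w)/2 negated, v carried to w.
Answer: -\frac{115}{72} \gamma_{1} - \frac{155}{72} \gamma_{2}


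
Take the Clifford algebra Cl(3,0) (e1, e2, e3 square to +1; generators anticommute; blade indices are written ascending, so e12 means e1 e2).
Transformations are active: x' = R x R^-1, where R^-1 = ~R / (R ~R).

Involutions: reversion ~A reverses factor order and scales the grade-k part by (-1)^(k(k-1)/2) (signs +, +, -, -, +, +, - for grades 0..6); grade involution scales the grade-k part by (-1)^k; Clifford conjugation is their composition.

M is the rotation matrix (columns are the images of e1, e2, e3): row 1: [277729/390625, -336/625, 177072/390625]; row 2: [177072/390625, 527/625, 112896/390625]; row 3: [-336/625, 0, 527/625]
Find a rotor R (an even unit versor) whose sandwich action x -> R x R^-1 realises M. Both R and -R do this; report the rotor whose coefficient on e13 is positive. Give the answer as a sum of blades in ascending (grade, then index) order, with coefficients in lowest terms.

Method: write R = a + b12*e12 + b13*e13 + b23*e23 with a^2 + b12^2 + b13^2 + b23^2 = 1 (so R^-1 = ~R). Expanding the columns R e_j ~R gives tr M = 4a^2 - 1 and, from the antisymmetric part, M21 - M12 = -4a*b12, M13 - M31 = 4a*b13, M32 - M23 = -4a*b23.
Here tr M = 936479/390625, so a^2 = (1 + tr M)/4 = 331776/390625 and a = ±576/625. Taking a = 576/625: M21 - M12 = 387072/390625, M13 - M31 = 387072/390625, M32 - M23 = -112896/390625, giving b12 = -168/625, b13 = 168/625, b23 = 49/625, i.e. R = 576/625 - 168/625*e12 + 168/625*e13 + 49/625*e23.
Its e13 coefficient is already positive.
Answer: 576/625 - 168/625*e12 + 168/625*e13 + 49/625*e23. Key observation: the double cover Spin(3) -> SO(3) sends R and -R to the same matrix (trace 936479/390625 here), so the stated sign of the e13 coefficient is what selects one sheet.


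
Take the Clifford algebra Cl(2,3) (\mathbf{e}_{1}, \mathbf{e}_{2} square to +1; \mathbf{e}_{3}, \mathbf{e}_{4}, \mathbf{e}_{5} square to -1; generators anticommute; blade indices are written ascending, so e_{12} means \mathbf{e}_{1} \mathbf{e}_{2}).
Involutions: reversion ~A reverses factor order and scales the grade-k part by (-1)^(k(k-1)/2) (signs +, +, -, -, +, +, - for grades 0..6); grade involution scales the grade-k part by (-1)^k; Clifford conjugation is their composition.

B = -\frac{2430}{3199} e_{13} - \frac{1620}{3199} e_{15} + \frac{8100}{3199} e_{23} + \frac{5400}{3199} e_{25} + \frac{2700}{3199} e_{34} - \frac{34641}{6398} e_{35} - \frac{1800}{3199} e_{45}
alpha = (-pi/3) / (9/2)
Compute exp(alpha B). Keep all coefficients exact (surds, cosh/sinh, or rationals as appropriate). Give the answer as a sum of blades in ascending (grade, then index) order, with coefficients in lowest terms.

B^2 term by term: the squares give (-\frac{2430}{3199})^2*(e_{13})^2 + (-\frac{1620}{3199})^2*(e_{15})^2 + (\frac{8100}{3199})^2*(e_{23})^2 + (\frac{5400}{3199})^2*(e_{25})^2 + (\frac{2700}{3199})^2*(e_{34})^2 + (-\frac{34641}{6398})^2*(e_{35})^2 + (-\frac{1800}{3199})^2*(e_{45})^2 = \frac{5904900}{10233601}*(+1) + \frac{2624400}{10233601}*(+1) + \frac{65610000}{10233601}*(+1) + \frac{29160000}{10233601}*(+1) + \frac{7290000}{10233601}*(-1) + \frac{1199998881}{40934404}*(-1) + \frac{3240000}{10233601}*(-1) = -\frac{81}{4} (each basis 2-blade squares to minus the product of its generators' squares); cross terms between blades sharing an index anticommute and cancel; the commuting (index-disjoint) pairs give grade-4 terms 2*c*c'*(blade product), which cancel blade by blade — e_{1235}: \frac{26244000}{10233601} - \frac{26244000}{10233601} = 0; e_{1345}: \frac{8748000}{10233601} - \frac{8748000}{10233601} = 0; e_{2345}: -\frac{29160000}{10233601} + \frac{29160000}{10233601} = 0 — confirming B is simple. So B^2 = -\frac{81}{4}.
B^2 = -\frac{81}{4} — since the square is negative, the closed form is circular: l = \frac{9}{2}, alpha*l = - \frac{\pi}{3}, so exp(alpha B) = cos(- \frac{\pi}{3}) + (sin(- \frac{\pi}{3})/(\frac{9}{2}))*B = \frac{1}{2} + (- \frac{\sqrt{3}}{9})*B.
Answer: \frac{1}{2} + \frac{270 \sqrt{3}}{3199} e_{13} + \frac{180 \sqrt{3}}{3199} e_{15} - \frac{900 \sqrt{3}}{3199} e_{23} - \frac{600 \sqrt{3}}{3199} e_{25} - \frac{300 \sqrt{3}}{3199} e_{34} + \frac{3849 \sqrt{3}}{6398} e_{35} + \frac{200 \sqrt{3}}{3199} e_{45}


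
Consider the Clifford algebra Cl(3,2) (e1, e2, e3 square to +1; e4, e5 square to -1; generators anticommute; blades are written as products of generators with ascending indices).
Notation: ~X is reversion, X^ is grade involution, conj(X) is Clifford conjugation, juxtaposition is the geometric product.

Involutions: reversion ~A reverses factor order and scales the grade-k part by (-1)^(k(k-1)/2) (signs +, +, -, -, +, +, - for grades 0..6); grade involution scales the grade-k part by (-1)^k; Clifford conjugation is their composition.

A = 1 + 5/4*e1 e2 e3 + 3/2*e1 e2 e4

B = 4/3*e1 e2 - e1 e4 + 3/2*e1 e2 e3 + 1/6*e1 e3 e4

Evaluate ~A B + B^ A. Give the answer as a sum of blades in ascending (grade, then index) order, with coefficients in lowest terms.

first term: 15/8 - 3/2*e2 + 5/3*e3 + 2*e4 + 4/3*e1 e2 - e1 e4 - 1/4*e2 e3 - 5/24*e2 e4 - 9/4*e3 e4 + 3/2*e1 e2 e3 + 1/6*e1 e3 e4 + 5/4*e2 e3 e4
second term: 15/8 + 3/2*e2 - 5/3*e3 - 2*e4 + 4/3*e1 e2 - e1 e4 + 1/4*e2 e3 + 5/24*e2 e4 + 9/4*e3 e4 - 3/2*e1 e2 e3 - 1/6*e1 e3 e4 + 5/4*e2 e3 e4
Answer: 15/4 + 8/3*e1 e2 - 2*e1 e4 + 5/2*e2 e3 e4


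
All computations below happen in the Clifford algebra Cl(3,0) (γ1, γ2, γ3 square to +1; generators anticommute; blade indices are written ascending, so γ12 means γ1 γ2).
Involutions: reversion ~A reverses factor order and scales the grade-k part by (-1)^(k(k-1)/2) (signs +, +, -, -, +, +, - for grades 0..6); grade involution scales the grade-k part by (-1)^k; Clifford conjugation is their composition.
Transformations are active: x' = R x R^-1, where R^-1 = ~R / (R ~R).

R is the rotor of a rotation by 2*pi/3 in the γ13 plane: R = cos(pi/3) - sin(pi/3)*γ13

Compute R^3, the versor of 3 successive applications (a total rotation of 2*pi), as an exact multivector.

Because a rotor carries half the rotation angle, composing 3 copies of this γ13-plane rotor multiplies the phase: 3*(pi/3) = pi, hence R^3 = cos(pi) - sin(pi)*γ13.
cos(pi) = -1 and sin(pi) = 0, so R^3 = -1. The total rotation 2*pi is 1 full turn, so every vector returns to itself, yet the rotor is -1, on the OTHER sheet of the double cover (an odd number of 2*pi turns).
Answer: -1


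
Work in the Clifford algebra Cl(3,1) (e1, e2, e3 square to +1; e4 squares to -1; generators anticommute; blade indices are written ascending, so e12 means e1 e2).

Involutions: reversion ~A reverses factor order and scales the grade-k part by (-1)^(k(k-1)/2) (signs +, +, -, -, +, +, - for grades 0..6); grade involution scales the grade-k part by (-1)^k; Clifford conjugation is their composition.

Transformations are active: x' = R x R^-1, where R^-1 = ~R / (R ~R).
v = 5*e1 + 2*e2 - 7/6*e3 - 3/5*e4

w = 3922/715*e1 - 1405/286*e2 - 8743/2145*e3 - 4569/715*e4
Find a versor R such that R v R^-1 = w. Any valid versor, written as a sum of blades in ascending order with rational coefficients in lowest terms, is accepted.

Sketch: the shared square 27001/900 makes R = v + w = 7497/715*e1 - 833/286*e2 - 7497/1430*e3 - 4998/715*e4 the natural versor; its sandwich fixes that direction, negates (v - w)/2, and sends v to w.
Answer: 7497/715*e1 - 833/286*e2 - 7497/1430*e3 - 4998/715*e4


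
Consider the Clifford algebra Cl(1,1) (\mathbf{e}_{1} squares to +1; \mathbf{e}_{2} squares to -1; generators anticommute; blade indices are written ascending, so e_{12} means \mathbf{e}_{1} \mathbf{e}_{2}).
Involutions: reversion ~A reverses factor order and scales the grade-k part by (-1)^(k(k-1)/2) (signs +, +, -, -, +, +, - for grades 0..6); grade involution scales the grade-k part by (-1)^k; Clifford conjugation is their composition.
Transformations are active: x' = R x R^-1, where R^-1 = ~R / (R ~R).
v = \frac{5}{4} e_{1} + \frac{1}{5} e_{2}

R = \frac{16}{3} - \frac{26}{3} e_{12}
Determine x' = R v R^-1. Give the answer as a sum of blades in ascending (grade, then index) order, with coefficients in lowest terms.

~R = \frac{16}{3} + \frac{26}{3} e_{12}, and R ~R = -\frac{140}{3}, so R^-1 = ~R / (-\frac{140}{3}).
R v = \frac{42}{5} e_{1} + \frac{119}{10} e_{2}
Answer: -\frac{317}{100} e_{1} - \frac{73}{25} e_{2}


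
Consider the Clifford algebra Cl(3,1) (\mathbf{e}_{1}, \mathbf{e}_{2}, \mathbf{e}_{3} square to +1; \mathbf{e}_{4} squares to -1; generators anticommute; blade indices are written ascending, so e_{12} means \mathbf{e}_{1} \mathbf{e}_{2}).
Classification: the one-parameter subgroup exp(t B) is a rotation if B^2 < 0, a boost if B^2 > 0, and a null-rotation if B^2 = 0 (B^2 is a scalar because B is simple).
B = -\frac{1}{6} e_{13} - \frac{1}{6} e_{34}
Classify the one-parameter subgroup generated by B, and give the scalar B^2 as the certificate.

B^2 term by term: the squares give (-\frac{1}{6})^2*(e_{13})^2 + (-\frac{1}{6})^2*(e_{34})^2 = \frac{1}{36}*(-1) + \frac{1}{36}*(+1) = 0 (each basis 2-blade squares to minus the product of its generators' squares); cross terms between blades sharing an index anticommute and cancel. So B^2 = 0.
Answer: null-rotation, certificate B^2 = 0. One invariant decides it: the square 0 survives every conjugation, and its sign is exactly the classification.


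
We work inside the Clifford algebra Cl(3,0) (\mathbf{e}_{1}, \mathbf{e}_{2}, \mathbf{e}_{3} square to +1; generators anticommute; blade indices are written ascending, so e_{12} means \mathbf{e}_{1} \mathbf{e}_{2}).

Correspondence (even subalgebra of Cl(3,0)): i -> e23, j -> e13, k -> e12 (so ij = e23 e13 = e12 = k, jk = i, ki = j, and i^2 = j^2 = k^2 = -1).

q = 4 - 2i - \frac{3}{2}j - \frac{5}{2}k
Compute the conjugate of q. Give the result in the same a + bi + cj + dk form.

In blades: q = 4 - \frac{5}{2} e_{12} - \frac{3}{2} e_{13} - 2 e_{23}.
Quaternion conjugation is reversion on the even subalgebra: the scalar is fixed and every grade-2 blade flips sign, giving 4 + \frac{5}{2} e_{12} + \frac{3}{2} e_{13} + 2 e_{23}; translating back:
Answer: 4 + 2i + \frac{3}{2}j + \frac{5}{2}k


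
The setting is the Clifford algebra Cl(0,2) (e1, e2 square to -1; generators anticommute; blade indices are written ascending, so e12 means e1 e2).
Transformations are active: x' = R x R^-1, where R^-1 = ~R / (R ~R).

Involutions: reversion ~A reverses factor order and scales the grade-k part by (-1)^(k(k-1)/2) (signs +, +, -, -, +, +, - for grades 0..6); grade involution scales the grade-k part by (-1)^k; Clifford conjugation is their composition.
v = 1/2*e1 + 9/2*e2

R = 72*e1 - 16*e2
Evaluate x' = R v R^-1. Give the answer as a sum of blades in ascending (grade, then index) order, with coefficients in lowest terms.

~R = 72*e1 - 16*e2, and R ~R = -5440, so R^-1 = ~R / (-5440).
R v = 36 + 332*e12
Answer: -247/170*e1 - 729/170*e2


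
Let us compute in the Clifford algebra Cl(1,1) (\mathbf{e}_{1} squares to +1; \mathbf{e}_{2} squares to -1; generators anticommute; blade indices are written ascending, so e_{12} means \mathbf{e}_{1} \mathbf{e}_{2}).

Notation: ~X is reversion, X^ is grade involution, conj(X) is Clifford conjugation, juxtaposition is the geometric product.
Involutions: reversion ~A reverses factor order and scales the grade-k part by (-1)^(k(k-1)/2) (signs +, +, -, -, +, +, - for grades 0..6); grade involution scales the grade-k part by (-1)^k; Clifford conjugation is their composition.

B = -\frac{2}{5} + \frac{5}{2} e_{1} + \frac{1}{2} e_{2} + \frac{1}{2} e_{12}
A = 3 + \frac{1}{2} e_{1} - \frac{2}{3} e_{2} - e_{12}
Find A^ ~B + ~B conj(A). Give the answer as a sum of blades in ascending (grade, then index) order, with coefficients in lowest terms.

first term: -\frac{137}{60} + \frac{118}{15} e_{1} + \frac{239}{60} e_{2} - \frac{181}{60} e_{12}
second term: -\frac{197}{60} + \frac{128}{15} e_{1} + \frac{209}{60} e_{2} + \frac{1}{60} e_{12}
Answer: -\frac{167}{30} + \frac{82}{5} e_{1} + \frac{112}{15} e_{2} - 3 e_{12}


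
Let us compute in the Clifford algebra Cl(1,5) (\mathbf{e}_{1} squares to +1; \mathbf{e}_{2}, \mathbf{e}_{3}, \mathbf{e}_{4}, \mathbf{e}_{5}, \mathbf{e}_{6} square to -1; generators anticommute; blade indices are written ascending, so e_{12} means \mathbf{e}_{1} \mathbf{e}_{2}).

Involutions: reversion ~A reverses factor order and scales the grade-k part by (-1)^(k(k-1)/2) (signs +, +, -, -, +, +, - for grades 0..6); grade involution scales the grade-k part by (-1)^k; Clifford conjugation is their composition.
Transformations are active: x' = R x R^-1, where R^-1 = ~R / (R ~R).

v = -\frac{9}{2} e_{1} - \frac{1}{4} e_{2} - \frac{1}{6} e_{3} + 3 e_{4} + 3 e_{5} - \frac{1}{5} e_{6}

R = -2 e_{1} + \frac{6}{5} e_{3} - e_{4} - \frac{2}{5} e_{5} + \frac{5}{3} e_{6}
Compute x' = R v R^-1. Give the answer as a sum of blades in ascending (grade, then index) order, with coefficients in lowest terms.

~R = -2 e_{1} + \frac{6}{5} e_{3} - e_{4} - \frac{2}{5} e_{5} + \frac{5}{3} e_{6}, and R ~R = -\frac{62}{45}, so R^-1 = ~R / (-\frac{62}{45}).
R v = \frac{206}{15} + \frac{1}{2} e_{12} + \frac{86}{15} e_{13} - \frac{21}{2} e_{14} - \frac{39}{5} e_{15} + \frac{79}{10} e_{16} + \frac{3}{10} e_{23} - \frac{1}{4} e_{24} - \frac{1}{10} e_{25} + \frac{5}{12} e_{26} + \frac{103}{30} e_{34} + \frac{53}{15} e_{35} + \frac{17}{450} e_{36} - \frac{9}{5} e_{45} - \frac{24}{5} e_{46} - \frac{123}{25} e_{56}
Answer: \frac{2751}{62} e_{1} + \frac{1}{4} e_{2} - \frac{22093}{930} e_{3} + \frac{525}{31} e_{4} + \frac{771}{155} e_{5} - \frac{5119}{155} e_{6}


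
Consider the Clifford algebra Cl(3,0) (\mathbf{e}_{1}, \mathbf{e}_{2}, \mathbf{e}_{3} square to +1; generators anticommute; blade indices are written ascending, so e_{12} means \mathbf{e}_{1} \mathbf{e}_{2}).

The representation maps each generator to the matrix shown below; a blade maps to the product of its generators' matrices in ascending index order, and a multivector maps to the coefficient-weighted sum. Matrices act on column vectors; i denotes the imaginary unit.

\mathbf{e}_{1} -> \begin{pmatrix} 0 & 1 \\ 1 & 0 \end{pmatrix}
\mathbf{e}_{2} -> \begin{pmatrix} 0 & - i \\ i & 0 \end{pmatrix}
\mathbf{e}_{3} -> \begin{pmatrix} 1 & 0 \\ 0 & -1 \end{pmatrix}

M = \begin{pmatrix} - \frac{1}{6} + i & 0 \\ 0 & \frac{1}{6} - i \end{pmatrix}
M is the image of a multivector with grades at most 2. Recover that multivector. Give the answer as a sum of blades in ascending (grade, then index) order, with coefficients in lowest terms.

Method: 1, rho(e_{1}), rho(e_{2}), rho(e_{3}) form a trace-orthogonal basis of the 2x2 complex matrices (tr(X Y) = 2 if X = Y, else 0), so M = m0*1 + m1*rho(e_{1}) + m2*rho(e_{2}) + m3*rho(e_{3}) with m0 = tr(M)/2 = 0, m1 = tr(M rho(e_{1}))/2 = 0, m2 = tr(M rho(e_{2}))/2 = 0, m3 = tr(M rho(e_{3}))/2 = - \frac{1}{6} + i.
Multiplying table entries, the bivector images are rho(e_{12}) = i*rho(e_{3}), rho(e_{13}) = -i*rho(e_{2}), rho(e_{23}) = i*rho(e_{1}); with real blade coefficients the real parts of m0..m3 are the coefficients of 1, e_{1}, e_{2}, e_{3} and the imaginary parts give the bivectors (e_{23}: Im m1, e_{13}: -Im m2, e_{12}: Im m3).
Answer: -\frac{1}{6} e_{3} + e_{12}


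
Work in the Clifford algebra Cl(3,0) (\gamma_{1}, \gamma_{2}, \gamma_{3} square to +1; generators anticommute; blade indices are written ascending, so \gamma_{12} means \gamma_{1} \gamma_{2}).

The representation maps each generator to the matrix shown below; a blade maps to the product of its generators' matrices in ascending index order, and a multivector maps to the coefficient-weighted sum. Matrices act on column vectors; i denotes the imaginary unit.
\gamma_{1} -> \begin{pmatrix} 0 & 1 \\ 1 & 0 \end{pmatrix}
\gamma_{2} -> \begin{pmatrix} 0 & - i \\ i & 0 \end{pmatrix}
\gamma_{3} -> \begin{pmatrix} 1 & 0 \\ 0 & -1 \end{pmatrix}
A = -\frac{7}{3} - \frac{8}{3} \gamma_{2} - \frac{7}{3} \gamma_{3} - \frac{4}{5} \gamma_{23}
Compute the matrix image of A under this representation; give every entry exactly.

Bivector images (products of the table entries): rho(\gamma_{23}) = rho(\gamma_{2})rho(\gamma_{3}) = \begin{pmatrix} 0 & i \\ i & 0 \end{pmatrix}.
M = (-\frac{7}{3})*1 + (-\frac{8}{3})*rho(\gamma_{2}) + (-\frac{7}{3})*rho(\gamma_{3}) + (-\frac{4}{5})*rho(\gamma_{23}), summed entrywise (1 is the identity matrix):
Answer: \begin{pmatrix} - \frac{14}{3} & \frac{28 i}{15} \\ - \frac{52 i}{15} & 0 \end{pmatrix}


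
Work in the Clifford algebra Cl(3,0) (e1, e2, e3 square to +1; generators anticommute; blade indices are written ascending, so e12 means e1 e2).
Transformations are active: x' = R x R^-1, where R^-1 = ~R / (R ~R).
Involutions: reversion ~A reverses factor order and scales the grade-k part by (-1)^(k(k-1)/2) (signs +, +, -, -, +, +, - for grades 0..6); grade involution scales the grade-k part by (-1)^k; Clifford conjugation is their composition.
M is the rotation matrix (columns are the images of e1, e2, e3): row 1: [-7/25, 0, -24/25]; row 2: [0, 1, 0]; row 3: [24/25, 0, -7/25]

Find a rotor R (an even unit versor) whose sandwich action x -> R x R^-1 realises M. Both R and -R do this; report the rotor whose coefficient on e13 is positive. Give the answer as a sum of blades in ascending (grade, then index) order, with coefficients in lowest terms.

Method: write R = a + b12*e12 + b13*e13 + b23*e23 with a^2 + b12^2 + b13^2 + b23^2 = 1 (so R^-1 = ~R). Expanding the columns R e_j ~R gives tr M = 4a^2 - 1 and, from the antisymmetric part, M21 - M12 = -4a*b12, M13 - M31 = 4a*b13, M32 - M23 = -4a*b23.
Here tr M = 11/25, so a^2 = (1 + tr M)/4 = 9/25 and a = ±3/5. Taking a = 3/5: M21 - M12 = 0, M13 - M31 = -48/25, M32 - M23 = 0, giving b12 = 0, b13 = -4/5, b23 = 0, i.e. R = 3/5 - 4/5*e13.
Its e13 coefficient is negative, so report the other preimage -R.
Answer: -3/5 + 4/5*e13. Key observation: the double cover Spin(3) -> SO(3) sends R and -R to the same matrix (trace 11/25 here), so the stated sign of the e13 coefficient is what selects one sheet.


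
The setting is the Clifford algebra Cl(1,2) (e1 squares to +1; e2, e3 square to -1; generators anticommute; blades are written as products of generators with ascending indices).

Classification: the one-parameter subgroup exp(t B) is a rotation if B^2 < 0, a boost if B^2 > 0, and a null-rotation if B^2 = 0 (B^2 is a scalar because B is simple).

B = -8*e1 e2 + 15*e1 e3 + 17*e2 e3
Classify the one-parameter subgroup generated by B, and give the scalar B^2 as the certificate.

B^2 term by term: the squares give (-8)^2*(e1 e2)^2 + (15)^2*(e1 e3)^2 + (17)^2*(e2 e3)^2 = 64*(+1) + 225*(+1) + 289*(-1) = 0 (each basis 2-blade squares to minus the product of its generators' squares); cross terms between blades sharing an index anticommute and cancel. So B^2 = 0.
Answer: null-rotation, certificate B^2 = 0. Certificate logic: 0 is a conjugation-invariant scalar, so its sign fixes rotation versus boost versus null-rotation outright.


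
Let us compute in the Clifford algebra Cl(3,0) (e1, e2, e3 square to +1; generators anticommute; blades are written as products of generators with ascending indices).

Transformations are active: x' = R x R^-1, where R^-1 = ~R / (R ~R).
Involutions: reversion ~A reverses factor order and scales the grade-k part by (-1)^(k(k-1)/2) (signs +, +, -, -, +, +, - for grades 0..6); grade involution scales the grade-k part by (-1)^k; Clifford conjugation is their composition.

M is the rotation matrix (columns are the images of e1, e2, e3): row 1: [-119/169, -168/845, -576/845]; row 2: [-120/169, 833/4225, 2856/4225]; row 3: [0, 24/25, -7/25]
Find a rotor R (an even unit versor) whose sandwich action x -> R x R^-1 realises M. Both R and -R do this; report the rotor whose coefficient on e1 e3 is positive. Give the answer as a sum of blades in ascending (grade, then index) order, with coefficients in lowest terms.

Method: write R = a + b12*e1 e2 + b13*e1 e3 + b23*e2 e3 with a^2 + b12^2 + b13^2 + b23^2 = 1 (so R^-1 = ~R). Expanding the columns R e_j ~R gives tr M = 4a^2 - 1 and, from the antisymmetric part, M21 - M12 = -4a*b12, M13 - M31 = 4a*b13, M32 - M23 = -4a*b23.
Here tr M = -133/169, so a^2 = (1 + tr M)/4 = 9/169 and a = ±3/13. Taking a = 3/13: M21 - M12 = -432/845, M13 - M31 = -576/845, M32 - M23 = 48/169, giving b12 = 36/65, b13 = -48/65, b23 = -4/13, i.e. R = 3/13 + 36/65*e1 e2 - 48/65*e1 e3 - 4/13*e2 e3.
Its e1 e3 coefficient is negative, so report the other preimage -R.
Answer: -3/13 - 36/65*e1 e2 + 48/65*e1 e3 + 4/13*e2 e3. Note: both R and -R realise this M (trace -133/169); the covering map identifies them, and the e1 e3-coefficient sign is the tie-breaker.


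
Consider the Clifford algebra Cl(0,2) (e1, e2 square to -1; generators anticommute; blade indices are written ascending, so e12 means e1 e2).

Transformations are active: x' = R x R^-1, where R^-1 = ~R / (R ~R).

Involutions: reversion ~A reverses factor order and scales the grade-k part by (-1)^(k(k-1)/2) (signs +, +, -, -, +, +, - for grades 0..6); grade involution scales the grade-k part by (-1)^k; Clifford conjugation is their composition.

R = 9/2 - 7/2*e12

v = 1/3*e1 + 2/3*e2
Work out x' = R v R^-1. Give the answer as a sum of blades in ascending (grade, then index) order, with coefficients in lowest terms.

~R = 9/2 + 7/2*e12, and R ~R = 65/2, so R^-1 = ~R / (65/2).
R v = 23/6*e1 + 11/6*e2
Answer: 142/195*e1 - 31/195*e2


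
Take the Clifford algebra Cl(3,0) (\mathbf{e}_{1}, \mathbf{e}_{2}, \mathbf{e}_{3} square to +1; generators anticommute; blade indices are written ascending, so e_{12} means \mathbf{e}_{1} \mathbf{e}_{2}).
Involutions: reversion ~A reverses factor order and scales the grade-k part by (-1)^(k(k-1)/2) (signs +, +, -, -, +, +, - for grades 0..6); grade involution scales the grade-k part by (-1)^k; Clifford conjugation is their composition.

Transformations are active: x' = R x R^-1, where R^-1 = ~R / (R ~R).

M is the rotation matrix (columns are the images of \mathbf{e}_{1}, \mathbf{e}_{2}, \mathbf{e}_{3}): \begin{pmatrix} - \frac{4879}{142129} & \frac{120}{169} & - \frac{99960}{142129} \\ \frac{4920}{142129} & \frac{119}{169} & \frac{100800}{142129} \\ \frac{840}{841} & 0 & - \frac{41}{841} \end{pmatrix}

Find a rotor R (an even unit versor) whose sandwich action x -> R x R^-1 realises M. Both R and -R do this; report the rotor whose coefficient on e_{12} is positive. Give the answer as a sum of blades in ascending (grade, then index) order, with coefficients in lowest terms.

Method: write R = a + b12*e_{12} + b13*e_{13} + b23*e_{23} with a^2 + b12^2 + b13^2 + b23^2 = 1 (so R^-1 = ~R). Expanding the columns R e_j ~R gives tr M = 4a^2 - 1 and, from the antisymmetric part, M21 - M12 = -4a*b12, M13 - M31 = 4a*b13, M32 - M23 = -4a*b23.
Here tr M = \frac{88271}{142129}, so a^2 = (1 + tr M)/4 = \frac{57600}{142129} and a = ±\frac{240}{377}. Taking a = \frac{240}{377}: M21 - M12 = -\frac{96000}{142129}, M13 - M31 = -\frac{241920}{142129}, M32 - M23 = -\frac{100800}{142129}, giving b12 = \frac{100}{377}, b13 = -\frac{252}{377}, b23 = \frac{105}{377}, i.e. R = \frac{240}{377} + \frac{100}{377} e_{12} - \frac{252}{377} e_{13} + \frac{105}{377} e_{23}.
Its e_{12} coefficient is already positive.
Answer: \frac{240}{377} + \frac{100}{377} e_{12} - \frac{252}{377} e_{13} + \frac{105}{377} e_{23}. Why the constraint matters: R and -R act identically through the sandwich — M has trace \frac{88271}{142129} either way — so only the sign condition on e_{12} picks one of the two preimages.


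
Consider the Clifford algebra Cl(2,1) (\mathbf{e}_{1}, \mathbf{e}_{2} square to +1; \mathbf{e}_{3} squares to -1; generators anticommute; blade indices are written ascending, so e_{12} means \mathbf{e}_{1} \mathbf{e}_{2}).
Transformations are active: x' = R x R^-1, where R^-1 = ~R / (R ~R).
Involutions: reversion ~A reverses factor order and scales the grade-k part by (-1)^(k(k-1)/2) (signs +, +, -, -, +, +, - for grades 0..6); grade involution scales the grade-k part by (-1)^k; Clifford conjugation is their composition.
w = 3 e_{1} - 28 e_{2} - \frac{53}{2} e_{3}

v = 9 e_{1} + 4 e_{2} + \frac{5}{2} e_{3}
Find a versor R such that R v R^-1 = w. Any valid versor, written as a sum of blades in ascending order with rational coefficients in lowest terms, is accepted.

Equal squares first: v^2 = w^2 = \frac{363}{4}. Then v + w = 12 e_{1} - 24 e_{2} - 24 e_{3} is a versor taking v to w, provided it is invertible.
Answer: 12 e_{1} - 24 e_{2} - 24 e_{3}


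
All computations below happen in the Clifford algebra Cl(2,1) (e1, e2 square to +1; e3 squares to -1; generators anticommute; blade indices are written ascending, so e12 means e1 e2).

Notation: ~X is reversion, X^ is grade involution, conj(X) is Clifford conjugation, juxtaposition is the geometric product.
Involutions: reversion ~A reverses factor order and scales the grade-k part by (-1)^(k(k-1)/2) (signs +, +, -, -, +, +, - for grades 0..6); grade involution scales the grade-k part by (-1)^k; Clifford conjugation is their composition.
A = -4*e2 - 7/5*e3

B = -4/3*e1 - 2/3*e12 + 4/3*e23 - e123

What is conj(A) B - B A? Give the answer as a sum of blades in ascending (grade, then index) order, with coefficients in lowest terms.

first term: 8/3*e1 + 28/15*e2 + 16/3*e3 + 101/15*e12 + 88/15*e13 - 14/15*e123
second term: 8/3*e1 + 28/15*e2 + 16/3*e3 + 59/15*e12 - 32/15*e13 + 14/15*e123
Answer: 14/5*e12 + 8*e13 - 28/15*e123


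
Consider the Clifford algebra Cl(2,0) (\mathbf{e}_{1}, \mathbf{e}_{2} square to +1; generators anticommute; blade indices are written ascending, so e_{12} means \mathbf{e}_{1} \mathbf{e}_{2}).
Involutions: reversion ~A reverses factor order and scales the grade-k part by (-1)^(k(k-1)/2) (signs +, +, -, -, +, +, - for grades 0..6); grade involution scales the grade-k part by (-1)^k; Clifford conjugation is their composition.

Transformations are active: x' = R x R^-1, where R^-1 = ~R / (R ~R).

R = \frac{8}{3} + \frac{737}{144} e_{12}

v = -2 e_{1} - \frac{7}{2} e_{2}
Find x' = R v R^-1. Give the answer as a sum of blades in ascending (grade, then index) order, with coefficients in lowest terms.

~R = \frac{8}{3} - \frac{737}{144} e_{12}, and R ~R = \frac{690625}{20736}, so R^-1 = ~R / (\frac{690625}{20736}).
R v = -\frac{6695}{288} e_{1} + \frac{65}{72} e_{2}
Answer: -\frac{18302}{10625} e_{1} + \frac{77447}{21250} e_{2}


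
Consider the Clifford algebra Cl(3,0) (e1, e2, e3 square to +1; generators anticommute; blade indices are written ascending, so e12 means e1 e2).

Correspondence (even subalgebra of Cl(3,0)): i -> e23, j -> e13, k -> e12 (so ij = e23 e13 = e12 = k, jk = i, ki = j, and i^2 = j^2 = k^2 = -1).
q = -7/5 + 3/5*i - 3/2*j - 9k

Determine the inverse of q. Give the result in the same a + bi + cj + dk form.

In blades: q = -7/5 - 9*e12 - 3/2*e13 + 3/5*e23.
With qbar = -7/5 + 9*e12 + 3/2*e13 - 3/5*e23 (scalar fixed, mapped units negated), q qbar = 8557/100 (the sum of squared coefficients), so q^-1 = qbar / (8557/100) = -140/8557 + 900/8557*e12 + 150/8557*e13 - 60/8557*e23; translating back:
Answer: -140/8557 - 60/8557*i + 150/8557*j + 900/8557*k


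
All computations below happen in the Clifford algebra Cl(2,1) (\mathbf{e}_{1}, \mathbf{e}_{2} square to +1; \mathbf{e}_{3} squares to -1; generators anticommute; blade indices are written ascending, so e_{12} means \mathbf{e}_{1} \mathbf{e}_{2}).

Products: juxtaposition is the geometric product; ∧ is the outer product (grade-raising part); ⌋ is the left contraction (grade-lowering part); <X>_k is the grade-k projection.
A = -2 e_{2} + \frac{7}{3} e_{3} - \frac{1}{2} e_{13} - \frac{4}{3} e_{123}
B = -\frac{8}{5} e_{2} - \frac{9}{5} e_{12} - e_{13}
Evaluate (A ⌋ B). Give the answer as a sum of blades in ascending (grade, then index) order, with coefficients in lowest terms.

step 1: \frac{37}{10} - \frac{89}{15} e_{1}
Answer: \frac{37}{10} - \frac{89}{15} e_{1}


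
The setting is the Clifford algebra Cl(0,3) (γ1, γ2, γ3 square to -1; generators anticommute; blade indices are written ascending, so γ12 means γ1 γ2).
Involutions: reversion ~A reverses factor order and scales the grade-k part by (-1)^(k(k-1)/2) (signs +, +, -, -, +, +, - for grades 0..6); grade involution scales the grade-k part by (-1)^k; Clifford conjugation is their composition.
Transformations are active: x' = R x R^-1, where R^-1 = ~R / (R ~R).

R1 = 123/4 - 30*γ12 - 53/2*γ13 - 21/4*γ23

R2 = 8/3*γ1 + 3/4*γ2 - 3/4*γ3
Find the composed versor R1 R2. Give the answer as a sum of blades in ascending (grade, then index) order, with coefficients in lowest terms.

Distribute over the terms of R2 (each basis-blade product reordered to ascending indices, repeated generators contracted through their squares):
R1 (8/3*γ1) = 82*γ1 - 80*γ2 - 212/3*γ3 - 14*γ123
R1 (3/4*γ2) = 45/2*γ1 + 369/16*γ2 - 63/16*γ3 + 159/8*γ123
R1 (-3/4*γ3) = -159/8*γ1 - 63/16*γ2 - 369/16*γ3 + 45/2*γ123
Summing the partial products and collecting blades:
Answer: 677/8*γ1 - 487/8*γ2 - 293/3*γ3 + 227/8*γ123


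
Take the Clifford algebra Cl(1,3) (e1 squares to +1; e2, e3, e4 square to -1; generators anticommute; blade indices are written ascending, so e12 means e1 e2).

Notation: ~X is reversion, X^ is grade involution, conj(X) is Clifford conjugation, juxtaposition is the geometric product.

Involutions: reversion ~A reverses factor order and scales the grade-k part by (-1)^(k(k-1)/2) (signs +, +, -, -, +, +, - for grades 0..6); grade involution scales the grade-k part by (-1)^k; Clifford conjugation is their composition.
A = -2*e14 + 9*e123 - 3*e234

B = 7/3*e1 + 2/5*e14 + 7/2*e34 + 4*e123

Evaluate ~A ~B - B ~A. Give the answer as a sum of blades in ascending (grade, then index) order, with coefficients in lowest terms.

first term: -184/5 + 21/2*e2 - 14/3*e4 - 7*e13 - 12*e14 - 21*e23 - 6/5*e123 - 63/2*e124 + 58/5*e234 - 7*e1234
second term: 184/5 - 21/2*e2 + 14/3*e4 - 7*e13 - 12*e14 - 21*e23 - 6/5*e123 - 63/2*e124 + 58/5*e234 + 7*e1234
Answer: -368/5 + 21*e2 - 28/3*e4 - 14*e1234


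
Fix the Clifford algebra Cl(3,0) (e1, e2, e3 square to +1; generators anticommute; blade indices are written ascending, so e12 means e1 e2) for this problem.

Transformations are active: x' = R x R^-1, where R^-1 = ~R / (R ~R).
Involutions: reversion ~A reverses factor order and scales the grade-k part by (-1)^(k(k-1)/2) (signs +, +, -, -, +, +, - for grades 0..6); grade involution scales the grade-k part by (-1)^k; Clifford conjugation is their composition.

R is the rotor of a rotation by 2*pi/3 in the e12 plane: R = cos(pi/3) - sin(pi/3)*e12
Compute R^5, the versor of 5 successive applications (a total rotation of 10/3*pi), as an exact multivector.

Rotor phase runs at HALF the rotation angle; powers of one rotor simply add phase, so after 5 steps in e12 the phase is 5*pi/3 = 5*pi/3 and R^5 = cos(5*pi/3) - sin(5*pi/3)*e12.
cos(5*pi/3) = 1/2 and sin(5*pi/3) = -sqrt(3)/2, so R^5 = 1/2 + sqrt(3)/2*e12. The net rotation is 4/3*pi (after discarding 1 full turn, each of which contributes a factor -1 to the rotor); the rotor keeps the half-angle phase exactly.
Answer: 1/2 + sqrt(3)/2*e12


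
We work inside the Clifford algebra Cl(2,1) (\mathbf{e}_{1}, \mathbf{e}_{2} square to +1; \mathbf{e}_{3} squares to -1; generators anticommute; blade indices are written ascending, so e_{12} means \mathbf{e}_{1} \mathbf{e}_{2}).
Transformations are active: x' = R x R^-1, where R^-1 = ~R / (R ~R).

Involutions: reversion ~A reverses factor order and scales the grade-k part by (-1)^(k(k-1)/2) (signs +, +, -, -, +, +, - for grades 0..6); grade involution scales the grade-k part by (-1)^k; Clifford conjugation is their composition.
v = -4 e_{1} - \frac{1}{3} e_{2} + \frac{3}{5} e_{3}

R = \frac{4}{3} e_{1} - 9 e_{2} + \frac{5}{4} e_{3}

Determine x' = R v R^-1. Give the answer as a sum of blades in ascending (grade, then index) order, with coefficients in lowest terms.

~R = \frac{4}{3} e_{1} - 9 e_{2} + \frac{5}{4} e_{3}, and R ~R = \frac{11695}{144}, so R^-1 = ~R / (\frac{11695}{144}).
R v = -\frac{37}{12} - \frac{328}{9} e_{12} + \frac{29}{5} e_{13} - \frac{299}{60} e_{23}
Answer: \frac{45596}{11695} e_{1} + \frac{35671}{35085} e_{2} - \frac{8127}{11695} e_{3}


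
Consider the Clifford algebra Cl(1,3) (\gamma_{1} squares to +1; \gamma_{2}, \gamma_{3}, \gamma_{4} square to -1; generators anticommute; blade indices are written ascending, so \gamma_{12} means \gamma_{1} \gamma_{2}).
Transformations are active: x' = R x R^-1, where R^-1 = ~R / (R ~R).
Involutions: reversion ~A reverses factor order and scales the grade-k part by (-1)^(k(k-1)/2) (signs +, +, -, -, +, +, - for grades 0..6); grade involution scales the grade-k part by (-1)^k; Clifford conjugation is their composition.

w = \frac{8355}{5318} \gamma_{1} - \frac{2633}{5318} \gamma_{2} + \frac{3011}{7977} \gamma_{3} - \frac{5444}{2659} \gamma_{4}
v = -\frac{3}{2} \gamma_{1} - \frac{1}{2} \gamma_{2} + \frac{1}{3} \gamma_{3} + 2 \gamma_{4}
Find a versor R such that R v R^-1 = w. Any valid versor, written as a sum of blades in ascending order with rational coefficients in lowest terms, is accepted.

R = v + w = \frac{189}{2659} \gamma_{1} - \frac{2646}{2659} \gamma_{2} + \frac{1890}{2659} \gamma_{3} - \frac{126}{2659} \gamma_{4} works: the equal norms (-\frac{19}{9}) guarantee its sandwich swaps v into w.
Answer: \frac{189}{2659} \gamma_{1} - \frac{2646}{2659} \gamma_{2} + \frac{1890}{2659} \gamma_{3} - \frac{126}{2659} \gamma_{4}
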